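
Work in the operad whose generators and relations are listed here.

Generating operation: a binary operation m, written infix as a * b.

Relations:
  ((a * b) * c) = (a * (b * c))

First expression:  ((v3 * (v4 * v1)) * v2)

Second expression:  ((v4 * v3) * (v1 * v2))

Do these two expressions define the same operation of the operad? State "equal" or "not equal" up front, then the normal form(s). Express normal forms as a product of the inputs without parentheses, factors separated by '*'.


not equal; the first gives v3 * v4 * v1 * v2 and the second v4 * v3 * v1 * v2

Normal form of the first expression: v3 * v4 * v1 * v2
Normal form of the second expression: v4 * v3 * v1 * v2
They disagree, so not equal.


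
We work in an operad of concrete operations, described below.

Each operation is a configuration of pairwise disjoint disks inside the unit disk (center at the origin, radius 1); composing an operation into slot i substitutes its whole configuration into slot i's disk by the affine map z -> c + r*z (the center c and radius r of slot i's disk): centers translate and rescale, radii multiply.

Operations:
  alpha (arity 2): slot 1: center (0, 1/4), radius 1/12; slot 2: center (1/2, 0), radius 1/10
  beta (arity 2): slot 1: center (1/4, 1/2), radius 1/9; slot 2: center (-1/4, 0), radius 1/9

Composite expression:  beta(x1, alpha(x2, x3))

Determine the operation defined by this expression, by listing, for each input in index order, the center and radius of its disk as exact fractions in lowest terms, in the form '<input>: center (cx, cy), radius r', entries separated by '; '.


Each x-disk chains the slot maps above it in beta; radii multiply.
x1: after 1 affine step, its disk has center (1/4, 1/2), radius 1/9
x2: after 2 affine steps, its disk has center (-1/4, 1/36), radius 1/108
x3: after 2 affine steps, its disk has center (-7/36, 0), radius 1/90

x1: center (1/4, 1/2), radius 1/9; x2: center (-1/4, 1/36), radius 1/108; x3: center (-7/36, 0), radius 1/90


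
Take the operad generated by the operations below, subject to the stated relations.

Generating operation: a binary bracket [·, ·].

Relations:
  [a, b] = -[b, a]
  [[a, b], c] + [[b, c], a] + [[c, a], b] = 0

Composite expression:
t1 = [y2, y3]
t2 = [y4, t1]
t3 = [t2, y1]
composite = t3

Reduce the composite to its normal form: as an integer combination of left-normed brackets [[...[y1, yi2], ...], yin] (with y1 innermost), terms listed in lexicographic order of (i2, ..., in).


[[[y1, y2], y3], y4] - [[[y1, y3], y2], y4] - [[[y1, y4], y2], y3] + [[[y1, y4], y3], y2]


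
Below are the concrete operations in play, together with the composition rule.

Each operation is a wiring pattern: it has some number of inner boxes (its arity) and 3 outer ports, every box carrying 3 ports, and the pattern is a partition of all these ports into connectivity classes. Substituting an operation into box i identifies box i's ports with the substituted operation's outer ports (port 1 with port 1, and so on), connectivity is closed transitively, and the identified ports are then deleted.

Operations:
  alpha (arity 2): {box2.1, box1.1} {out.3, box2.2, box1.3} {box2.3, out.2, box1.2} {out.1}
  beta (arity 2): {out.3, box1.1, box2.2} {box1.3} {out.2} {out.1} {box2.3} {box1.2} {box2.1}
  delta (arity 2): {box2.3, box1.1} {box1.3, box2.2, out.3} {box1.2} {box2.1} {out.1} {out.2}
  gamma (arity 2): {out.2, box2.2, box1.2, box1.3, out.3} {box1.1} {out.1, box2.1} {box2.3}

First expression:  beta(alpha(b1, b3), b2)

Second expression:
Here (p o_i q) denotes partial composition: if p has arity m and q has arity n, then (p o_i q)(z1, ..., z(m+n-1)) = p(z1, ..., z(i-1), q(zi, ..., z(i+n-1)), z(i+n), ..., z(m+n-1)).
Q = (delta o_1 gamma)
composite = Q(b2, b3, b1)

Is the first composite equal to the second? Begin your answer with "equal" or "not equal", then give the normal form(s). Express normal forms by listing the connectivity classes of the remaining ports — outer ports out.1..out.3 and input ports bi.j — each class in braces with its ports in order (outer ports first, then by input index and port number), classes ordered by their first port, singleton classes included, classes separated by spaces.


not equal — first {out.1} {out.2} {out.3, b2.2} {b1.1, b3.1} {b1.2, b3.3} {b1.3, b3.2} {b2.1} {b2.3}, second {out.1} {out.2} {out.3, b1.2, b2.2, b2.3, b3.2} {b1.1} {b1.3, b3.1} {b2.1} {b3.3}


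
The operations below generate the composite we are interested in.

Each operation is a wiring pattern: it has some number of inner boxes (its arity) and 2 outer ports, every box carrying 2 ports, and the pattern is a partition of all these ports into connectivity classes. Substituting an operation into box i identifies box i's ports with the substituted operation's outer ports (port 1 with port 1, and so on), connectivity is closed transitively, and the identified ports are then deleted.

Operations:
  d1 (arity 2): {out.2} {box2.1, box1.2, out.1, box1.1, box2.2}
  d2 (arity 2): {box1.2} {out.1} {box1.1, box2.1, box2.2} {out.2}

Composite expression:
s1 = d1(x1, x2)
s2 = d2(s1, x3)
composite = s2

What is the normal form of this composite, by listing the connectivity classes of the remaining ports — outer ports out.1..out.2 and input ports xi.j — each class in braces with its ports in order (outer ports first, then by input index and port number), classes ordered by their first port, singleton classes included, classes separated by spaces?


{out.1} {out.2} {x1.1, x1.2, x2.1, x2.2, x3.1, x3.2}


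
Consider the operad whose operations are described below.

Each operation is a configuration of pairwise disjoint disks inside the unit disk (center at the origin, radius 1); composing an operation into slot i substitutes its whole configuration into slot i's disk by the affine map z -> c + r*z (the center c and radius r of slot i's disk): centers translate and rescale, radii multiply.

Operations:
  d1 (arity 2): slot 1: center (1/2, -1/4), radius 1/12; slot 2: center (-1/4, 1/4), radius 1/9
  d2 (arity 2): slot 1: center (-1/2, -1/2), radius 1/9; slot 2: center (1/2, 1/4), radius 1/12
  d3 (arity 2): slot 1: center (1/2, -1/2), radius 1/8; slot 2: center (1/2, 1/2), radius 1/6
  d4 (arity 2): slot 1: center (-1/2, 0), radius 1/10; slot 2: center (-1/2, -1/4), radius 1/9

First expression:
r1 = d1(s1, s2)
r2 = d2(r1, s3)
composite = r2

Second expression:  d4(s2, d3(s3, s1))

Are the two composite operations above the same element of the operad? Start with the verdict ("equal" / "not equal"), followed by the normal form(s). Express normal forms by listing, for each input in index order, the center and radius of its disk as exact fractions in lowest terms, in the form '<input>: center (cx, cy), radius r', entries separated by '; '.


not equal — first s1: center (-4/9, -19/36), radius 1/108; s2: center (-19/36, -17/36), radius 1/81; s3: center (1/2, 1/4), radius 1/12, second s1: center (-4/9, -7/36), radius 1/54; s2: center (-1/2, 0), radius 1/10; s3: center (-4/9, -11/36), radius 1/72

Reducing the first expression gives s1: center (-4/9, -19/36), radius 1/108; s2: center (-19/36, -17/36), radius 1/81; s3: center (1/2, 1/4), radius 1/12
Reducing the second expression gives s1: center (-4/9, -7/36), radius 1/54; s2: center (-1/2, 0), radius 1/10; s3: center (-4/9, -11/36), radius 1/72
The forms do not match — not equal.


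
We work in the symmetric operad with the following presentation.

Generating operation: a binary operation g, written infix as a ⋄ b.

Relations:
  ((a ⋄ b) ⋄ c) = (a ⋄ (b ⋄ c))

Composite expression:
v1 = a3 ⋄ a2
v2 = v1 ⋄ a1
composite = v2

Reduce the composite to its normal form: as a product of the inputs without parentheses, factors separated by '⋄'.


Under associativity of g, the answer is the a's in reading order.
(a3 ⋄ a2) linearizes to a3 ⋄ a2
((a3 ⋄ a2) ⋄ a1) linearizes to a3 ⋄ a2 ⋄ a1

a3 ⋄ a2 ⋄ a1


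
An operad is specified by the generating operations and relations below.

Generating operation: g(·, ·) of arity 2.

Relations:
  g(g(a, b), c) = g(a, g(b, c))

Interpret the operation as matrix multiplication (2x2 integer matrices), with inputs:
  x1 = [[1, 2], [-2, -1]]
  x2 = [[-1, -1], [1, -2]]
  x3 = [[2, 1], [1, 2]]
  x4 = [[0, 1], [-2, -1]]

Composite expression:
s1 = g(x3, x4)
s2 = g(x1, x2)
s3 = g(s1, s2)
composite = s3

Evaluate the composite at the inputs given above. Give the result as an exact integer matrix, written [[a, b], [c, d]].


[[-1, 14], [-5, 16]]

g(x3, x4) = [[-2, 1], [-4, -1]]
g(x1, x2) = [[1, -5], [1, 4]]
g(g(x3, x4), g(x1, x2)) = [[-1, 14], [-5, 16]]


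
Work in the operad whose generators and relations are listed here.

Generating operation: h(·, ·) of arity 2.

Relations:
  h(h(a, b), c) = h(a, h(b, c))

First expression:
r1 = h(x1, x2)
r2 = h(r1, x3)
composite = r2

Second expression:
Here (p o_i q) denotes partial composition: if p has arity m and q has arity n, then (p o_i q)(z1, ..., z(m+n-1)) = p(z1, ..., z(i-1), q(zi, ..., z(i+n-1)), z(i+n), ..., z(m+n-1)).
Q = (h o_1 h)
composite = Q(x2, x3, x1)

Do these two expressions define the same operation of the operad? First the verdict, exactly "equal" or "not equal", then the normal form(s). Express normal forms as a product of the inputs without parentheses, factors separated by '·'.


Normal form of the first expression: x1 · x2 · x3
Normal form of the second expression: x2 · x3 · x1
Distinct normal forms: not equal.

not equal — first x1 · x2 · x3, second x2 · x3 · x1


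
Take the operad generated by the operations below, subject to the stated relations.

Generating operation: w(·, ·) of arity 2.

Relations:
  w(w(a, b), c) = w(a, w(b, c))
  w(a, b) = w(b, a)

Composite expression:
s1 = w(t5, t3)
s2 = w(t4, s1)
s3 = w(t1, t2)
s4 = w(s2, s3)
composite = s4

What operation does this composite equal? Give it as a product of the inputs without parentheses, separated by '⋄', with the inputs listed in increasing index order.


t1 ⋄ t2 ⋄ t3 ⋄ t4 ⋄ t5

Both nesting and order wash out for w; what remains is which t's occur.
w(t5, t3) linearizes to t5 ⋄ t3
w(t4, w(t5, t3)) linearizes to t4 ⋄ t5 ⋄ t3
w(t1, t2) linearizes to t1 ⋄ t2
w(w(t4, w(t5, t3)), w(t1, t2)) linearizes to t4 ⋄ t5 ⋄ t3 ⋄ t1 ⋄ t2
sorting the factors by input index: t1 ⋄ t2 ⋄ t3 ⋄ t4 ⋄ t5


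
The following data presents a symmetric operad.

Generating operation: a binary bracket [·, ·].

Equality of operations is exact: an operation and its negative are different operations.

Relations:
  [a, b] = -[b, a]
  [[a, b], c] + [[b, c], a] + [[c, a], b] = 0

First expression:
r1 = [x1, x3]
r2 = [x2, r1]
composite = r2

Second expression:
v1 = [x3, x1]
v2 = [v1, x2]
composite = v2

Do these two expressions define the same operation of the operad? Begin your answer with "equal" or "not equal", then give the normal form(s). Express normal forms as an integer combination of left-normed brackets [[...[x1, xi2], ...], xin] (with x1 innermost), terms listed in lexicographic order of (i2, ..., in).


equal; the common form is -[[x1, x3], x2]


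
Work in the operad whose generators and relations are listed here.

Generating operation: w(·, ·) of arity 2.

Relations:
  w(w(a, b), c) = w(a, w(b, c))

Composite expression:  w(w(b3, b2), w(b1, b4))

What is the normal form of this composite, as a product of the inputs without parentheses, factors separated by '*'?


b3 * b2 * b1 * b4


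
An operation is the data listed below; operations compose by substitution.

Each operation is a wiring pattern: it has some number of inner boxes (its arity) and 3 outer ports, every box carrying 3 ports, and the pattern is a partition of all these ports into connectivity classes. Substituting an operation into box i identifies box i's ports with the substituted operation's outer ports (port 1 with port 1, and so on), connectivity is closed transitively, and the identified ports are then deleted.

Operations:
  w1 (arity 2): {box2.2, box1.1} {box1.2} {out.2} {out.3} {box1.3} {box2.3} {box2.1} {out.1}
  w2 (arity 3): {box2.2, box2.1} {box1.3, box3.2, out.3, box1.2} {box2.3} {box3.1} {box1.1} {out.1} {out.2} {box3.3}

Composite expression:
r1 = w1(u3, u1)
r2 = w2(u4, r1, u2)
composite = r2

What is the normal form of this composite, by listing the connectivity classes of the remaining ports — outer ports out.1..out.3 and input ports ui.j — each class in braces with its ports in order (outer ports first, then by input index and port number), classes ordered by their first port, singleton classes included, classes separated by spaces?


{out.1} {out.2} {out.3, u2.2, u4.2, u4.3} {u1.1} {u1.2, u3.1} {u1.3} {u2.1} {u2.3} {u3.2} {u3.3} {u4.1}

Connectivity passes through glued w2-boundaries; trace each wire chain.
through w1, on inputs (u3, u1): {out.1} {out.2} {out.3} {u1.1} {u1.2, u3.1} {u1.3} {u3.2} {u3.3} (out.j = stage outer ports)
through w2, on inputs (u4, u3, u1, u2): {out.1} {out.2} {out.3, u2.2, u4.2, u4.3} {u1.1} {u1.2, u3.1} {u1.3} {u2.1} {u2.3} {u3.2} {u3.3} {u4.1} (out.j = stage outer ports)


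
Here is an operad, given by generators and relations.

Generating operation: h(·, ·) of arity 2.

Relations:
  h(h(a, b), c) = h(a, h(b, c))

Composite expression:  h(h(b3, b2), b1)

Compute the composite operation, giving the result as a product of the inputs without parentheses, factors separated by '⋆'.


b3 ⋆ b2 ⋆ b1

Under associativity of h, the answer is the b's in reading order.
h(b3, b2) collapses to b3 ⋆ b2
h(h(b3, b2), b1) collapses to b3 ⋆ b2 ⋆ b1


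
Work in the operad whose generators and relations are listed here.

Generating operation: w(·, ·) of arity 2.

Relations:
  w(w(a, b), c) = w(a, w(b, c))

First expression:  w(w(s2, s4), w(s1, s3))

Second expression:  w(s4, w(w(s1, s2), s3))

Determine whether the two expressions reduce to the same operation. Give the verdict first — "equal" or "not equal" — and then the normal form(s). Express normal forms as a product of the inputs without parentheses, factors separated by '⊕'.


not equal: they reduce to s2 ⊕ s4 ⊕ s1 ⊕ s3 and s4 ⊕ s1 ⊕ s2 ⊕ s3

Reducing the first expression gives s2 ⊕ s4 ⊕ s1 ⊕ s3
Reducing the second expression gives s4 ⊕ s1 ⊕ s2 ⊕ s3
They disagree, so not equal.


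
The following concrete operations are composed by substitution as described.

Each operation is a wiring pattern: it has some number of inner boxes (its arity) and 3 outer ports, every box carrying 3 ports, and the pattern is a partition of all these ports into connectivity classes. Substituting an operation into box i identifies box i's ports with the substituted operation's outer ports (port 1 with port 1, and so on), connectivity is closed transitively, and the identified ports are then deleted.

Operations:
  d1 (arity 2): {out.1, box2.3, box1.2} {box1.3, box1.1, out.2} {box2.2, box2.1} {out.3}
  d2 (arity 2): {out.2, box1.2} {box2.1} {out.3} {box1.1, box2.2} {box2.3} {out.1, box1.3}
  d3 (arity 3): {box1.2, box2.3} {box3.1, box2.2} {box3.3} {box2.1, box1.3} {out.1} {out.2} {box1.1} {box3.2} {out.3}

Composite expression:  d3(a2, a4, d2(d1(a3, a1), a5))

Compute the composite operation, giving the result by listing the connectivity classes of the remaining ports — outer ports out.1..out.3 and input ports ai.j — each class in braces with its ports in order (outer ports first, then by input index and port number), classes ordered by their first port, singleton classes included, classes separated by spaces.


{out.1} {out.2} {out.3} {a1.1, a1.2} {a1.3, a3.2, a5.2} {a2.1} {a2.2, a4.3} {a2.3, a4.1} {a3.1, a3.3} {a4.2} {a5.1} {a5.3}


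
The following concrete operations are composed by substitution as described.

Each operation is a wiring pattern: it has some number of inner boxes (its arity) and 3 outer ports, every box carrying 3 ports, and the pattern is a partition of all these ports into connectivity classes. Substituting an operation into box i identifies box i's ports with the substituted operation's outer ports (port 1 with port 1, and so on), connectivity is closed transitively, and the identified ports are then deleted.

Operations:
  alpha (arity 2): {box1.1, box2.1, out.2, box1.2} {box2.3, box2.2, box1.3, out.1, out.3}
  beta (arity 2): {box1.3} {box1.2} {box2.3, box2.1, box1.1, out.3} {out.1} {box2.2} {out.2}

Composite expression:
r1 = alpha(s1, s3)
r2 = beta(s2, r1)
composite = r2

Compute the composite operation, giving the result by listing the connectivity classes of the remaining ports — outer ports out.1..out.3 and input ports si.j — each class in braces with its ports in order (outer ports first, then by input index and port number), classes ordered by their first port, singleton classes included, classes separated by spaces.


Reachability decides: close wires over beta-identified ports.
through alpha, on inputs (s1, s3): {out.1, out.3, s1.3, s3.2, s3.3} {out.2, s1.1, s1.2, s3.1} (out.j = stage outer ports)
through beta, on inputs (s2, s1, s3): {out.1} {out.2} {out.3, s1.3, s2.1, s3.2, s3.3} {s1.1, s1.2, s3.1} {s2.2} {s2.3} (out.j = stage outer ports)

{out.1} {out.2} {out.3, s1.3, s2.1, s3.2, s3.3} {s1.1, s1.2, s3.1} {s2.2} {s2.3}


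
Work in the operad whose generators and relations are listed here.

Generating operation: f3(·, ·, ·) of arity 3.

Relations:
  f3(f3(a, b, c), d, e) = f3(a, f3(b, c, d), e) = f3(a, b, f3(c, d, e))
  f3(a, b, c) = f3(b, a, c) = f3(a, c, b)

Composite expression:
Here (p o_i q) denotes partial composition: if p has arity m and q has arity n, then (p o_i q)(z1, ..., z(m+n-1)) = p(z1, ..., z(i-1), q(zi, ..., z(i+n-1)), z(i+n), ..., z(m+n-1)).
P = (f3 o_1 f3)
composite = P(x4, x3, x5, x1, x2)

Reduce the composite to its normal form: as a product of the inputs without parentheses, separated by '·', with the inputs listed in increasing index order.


x1 · x2 · x3 · x4 · x5


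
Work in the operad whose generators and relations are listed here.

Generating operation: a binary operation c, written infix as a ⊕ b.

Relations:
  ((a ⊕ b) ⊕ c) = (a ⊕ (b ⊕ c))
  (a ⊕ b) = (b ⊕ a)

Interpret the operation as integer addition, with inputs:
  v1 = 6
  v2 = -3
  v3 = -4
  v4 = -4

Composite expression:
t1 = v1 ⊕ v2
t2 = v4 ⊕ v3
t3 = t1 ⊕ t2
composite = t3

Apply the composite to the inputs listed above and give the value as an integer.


(v1 ⊕ v2) = 3
(v4 ⊕ v3) = -8
((v1 ⊕ v2) ⊕ (v4 ⊕ v3)) = -5

-5


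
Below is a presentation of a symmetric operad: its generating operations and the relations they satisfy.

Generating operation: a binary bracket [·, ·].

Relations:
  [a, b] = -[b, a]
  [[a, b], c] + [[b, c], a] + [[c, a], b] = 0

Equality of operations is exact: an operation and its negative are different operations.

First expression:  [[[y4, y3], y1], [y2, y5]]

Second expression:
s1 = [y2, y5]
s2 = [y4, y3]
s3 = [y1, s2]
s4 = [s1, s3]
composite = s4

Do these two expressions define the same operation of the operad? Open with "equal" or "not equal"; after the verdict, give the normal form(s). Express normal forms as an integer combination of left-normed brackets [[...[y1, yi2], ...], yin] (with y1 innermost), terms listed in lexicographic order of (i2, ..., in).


equal — both sides give [[[[y1, y3], y4], y2], y5] - [[[[y1, y3], y4], y5], y2] - [[[[y1, y4], y3], y2], y5] + [[[[y1, y4], y3], y5], y2]

Reducing the first expression gives [[[[y1, y3], y4], y2], y5] - [[[[y1, y3], y4], y5], y2] - [[[[y1, y4], y3], y2], y5] + [[[[y1, y4], y3], y5], y2]
Reducing the second expression gives [[[[y1, y3], y4], y2], y5] - [[[[y1, y3], y4], y5], y2] - [[[[y1, y4], y3], y2], y5] + [[[[y1, y4], y3], y5], y2]
The normal forms match — equal.


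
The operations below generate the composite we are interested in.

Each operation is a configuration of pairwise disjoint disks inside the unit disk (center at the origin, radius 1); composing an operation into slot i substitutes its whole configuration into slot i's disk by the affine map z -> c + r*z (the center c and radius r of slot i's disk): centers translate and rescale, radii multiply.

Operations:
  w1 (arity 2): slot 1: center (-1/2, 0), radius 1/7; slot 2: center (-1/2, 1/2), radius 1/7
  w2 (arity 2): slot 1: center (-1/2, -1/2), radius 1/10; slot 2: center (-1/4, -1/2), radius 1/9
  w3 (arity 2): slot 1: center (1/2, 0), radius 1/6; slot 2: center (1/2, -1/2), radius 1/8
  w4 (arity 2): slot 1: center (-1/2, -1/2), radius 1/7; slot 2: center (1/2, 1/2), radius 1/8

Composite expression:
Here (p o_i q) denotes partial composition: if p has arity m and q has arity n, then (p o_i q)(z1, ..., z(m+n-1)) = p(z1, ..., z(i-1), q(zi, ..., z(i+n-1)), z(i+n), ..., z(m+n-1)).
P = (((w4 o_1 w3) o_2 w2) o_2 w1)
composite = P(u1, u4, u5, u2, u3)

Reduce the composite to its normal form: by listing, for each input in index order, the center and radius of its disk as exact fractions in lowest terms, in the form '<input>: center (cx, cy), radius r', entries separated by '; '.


u1: center (-3/7, -1/2), radius 1/42; u2: center (-97/224, -65/112), radius 1/504; u3: center (1/2, 1/2), radius 1/8; u4: center (-491/1120, -65/112), radius 1/3920; u5: center (-491/1120, -649/1120), radius 1/3920


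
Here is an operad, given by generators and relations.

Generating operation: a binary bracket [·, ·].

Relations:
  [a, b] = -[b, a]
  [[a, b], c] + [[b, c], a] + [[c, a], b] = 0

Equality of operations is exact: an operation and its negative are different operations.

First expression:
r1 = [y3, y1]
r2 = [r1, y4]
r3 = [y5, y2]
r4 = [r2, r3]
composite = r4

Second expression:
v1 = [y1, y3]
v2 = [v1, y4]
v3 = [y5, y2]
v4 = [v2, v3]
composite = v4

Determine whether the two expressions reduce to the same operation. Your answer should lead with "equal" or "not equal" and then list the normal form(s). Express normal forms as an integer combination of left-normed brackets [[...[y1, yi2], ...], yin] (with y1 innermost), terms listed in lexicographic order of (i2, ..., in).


not equal: they reduce to [[[[y1, y3], y4], y2], y5] - [[[[y1, y3], y4], y5], y2] and -[[[[y1, y3], y4], y2], y5] + [[[[y1, y3], y4], y5], y2]


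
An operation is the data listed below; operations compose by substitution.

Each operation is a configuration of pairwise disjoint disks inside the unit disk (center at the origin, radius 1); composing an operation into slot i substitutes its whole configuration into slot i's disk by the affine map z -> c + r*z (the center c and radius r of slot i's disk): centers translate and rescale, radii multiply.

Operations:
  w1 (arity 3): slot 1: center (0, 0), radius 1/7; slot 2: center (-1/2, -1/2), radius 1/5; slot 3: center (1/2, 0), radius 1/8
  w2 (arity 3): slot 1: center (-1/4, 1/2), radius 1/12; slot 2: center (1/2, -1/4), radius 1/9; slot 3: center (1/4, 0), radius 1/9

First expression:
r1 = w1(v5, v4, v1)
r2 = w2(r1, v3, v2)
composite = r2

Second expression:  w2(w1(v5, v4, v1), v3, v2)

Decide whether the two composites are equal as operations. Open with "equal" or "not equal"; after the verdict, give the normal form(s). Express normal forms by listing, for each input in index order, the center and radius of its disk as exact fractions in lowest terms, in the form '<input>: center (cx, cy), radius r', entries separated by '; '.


equal; both compose to v1: center (-5/24, 1/2), radius 1/96; v2: center (1/4, 0), radius 1/9; v3: center (1/2, -1/4), radius 1/9; v4: center (-7/24, 11/24), radius 1/60; v5: center (-1/4, 1/2), radius 1/84

Normal form of the first expression: v1: center (-5/24, 1/2), radius 1/96; v2: center (1/4, 0), radius 1/9; v3: center (1/2, -1/4), radius 1/9; v4: center (-7/24, 11/24), radius 1/60; v5: center (-1/4, 1/2), radius 1/84
Normal form of the second expression: v1: center (-5/24, 1/2), radius 1/96; v2: center (1/4, 0), radius 1/9; v3: center (1/2, -1/4), radius 1/9; v4: center (-7/24, 11/24), radius 1/60; v5: center (-1/4, 1/2), radius 1/84
The normal forms match — equal.


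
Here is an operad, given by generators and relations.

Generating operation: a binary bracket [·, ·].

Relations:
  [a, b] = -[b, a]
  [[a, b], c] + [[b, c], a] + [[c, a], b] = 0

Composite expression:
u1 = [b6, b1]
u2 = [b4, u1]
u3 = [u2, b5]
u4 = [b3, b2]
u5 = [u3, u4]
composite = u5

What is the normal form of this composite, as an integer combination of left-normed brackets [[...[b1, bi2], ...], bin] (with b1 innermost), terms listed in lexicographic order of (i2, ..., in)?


-[[[[[b1, b6], b4], b5], b2], b3] + [[[[[b1, b6], b4], b5], b3], b2]


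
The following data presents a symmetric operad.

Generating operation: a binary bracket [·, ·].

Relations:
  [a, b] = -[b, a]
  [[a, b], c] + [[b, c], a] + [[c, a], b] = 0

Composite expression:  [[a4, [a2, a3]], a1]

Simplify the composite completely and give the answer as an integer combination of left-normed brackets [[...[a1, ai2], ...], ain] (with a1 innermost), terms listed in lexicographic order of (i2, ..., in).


Left-normed coefficients sit on the a1-initial expansion words.
Composite bracket: [[a4, [a2, a3]], a1]
Applying ab - ba throughout gives 8 signed words (2^3 = 8).
The a1-initial words carry the normal form:
  the word a1a2a3a4 carries sign +1 and contributes +[[[a1, a2], a3], a4]
  the word a1a3a2a4 carries sign -1 and contributes -[[[a1, a3], a2], a4]
  the word a1a4a2a3 carries sign -1 and contributes -[[[a1, a4], a2], a3]
  the word a1a4a3a2 carries sign +1 and contributes +[[[a1, a4], a3], a2]

[[[a1, a2], a3], a4] - [[[a1, a3], a2], a4] - [[[a1, a4], a2], a3] + [[[a1, a4], a3], a2]


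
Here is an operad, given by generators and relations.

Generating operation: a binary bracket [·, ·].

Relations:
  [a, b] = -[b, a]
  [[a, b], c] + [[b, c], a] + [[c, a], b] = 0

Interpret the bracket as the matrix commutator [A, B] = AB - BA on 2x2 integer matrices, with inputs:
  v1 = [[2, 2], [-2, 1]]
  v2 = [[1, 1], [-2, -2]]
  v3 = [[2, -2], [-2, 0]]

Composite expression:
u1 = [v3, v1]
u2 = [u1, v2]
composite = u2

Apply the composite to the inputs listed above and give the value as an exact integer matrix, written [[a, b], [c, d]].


[[-14, -2], [38, 14]]

[v3, v1] = [[8, 6], [2, -8]]
[[v3, v1], v2] = [[-14, -2], [38, 14]]


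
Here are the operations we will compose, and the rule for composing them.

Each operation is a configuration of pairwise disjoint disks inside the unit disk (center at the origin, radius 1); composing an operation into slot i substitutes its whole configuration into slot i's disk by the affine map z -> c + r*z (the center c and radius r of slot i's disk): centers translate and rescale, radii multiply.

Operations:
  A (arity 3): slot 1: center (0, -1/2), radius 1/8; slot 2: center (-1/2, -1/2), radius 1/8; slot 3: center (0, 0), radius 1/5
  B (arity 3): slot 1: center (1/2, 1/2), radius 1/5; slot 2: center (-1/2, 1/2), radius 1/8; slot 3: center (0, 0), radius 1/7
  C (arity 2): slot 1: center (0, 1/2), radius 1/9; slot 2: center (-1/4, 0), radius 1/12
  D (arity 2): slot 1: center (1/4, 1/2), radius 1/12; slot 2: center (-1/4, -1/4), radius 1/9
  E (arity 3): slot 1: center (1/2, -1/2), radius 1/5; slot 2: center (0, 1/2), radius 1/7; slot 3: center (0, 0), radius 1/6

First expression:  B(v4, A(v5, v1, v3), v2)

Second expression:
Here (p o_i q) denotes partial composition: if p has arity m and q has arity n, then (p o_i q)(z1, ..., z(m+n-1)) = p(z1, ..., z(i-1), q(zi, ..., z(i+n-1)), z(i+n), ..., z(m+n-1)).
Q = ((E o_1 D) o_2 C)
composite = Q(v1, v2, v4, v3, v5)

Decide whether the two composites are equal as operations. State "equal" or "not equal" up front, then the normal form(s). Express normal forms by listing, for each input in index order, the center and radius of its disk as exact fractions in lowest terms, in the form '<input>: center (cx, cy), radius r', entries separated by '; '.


not equal: they reduce to v1: center (-9/16, 7/16), radius 1/64; v2: center (0, 0), radius 1/7; v3: center (-1/2, 1/2), radius 1/40; v4: center (1/2, 1/2), radius 1/5; v5: center (-1/2, 7/16), radius 1/64 and v1: center (11/20, -2/5), radius 1/60; v2: center (9/20, -97/180), radius 1/405; v3: center (0, 1/2), radius 1/7; v4: center (4/9, -11/20), radius 1/540; v5: center (0, 0), radius 1/6

The first expression reduces to v1: center (-9/16, 7/16), radius 1/64; v2: center (0, 0), radius 1/7; v3: center (-1/2, 1/2), radius 1/40; v4: center (1/2, 1/2), radius 1/5; v5: center (-1/2, 7/16), radius 1/64
The second expression reduces to v1: center (11/20, -2/5), radius 1/60; v2: center (9/20, -97/180), radius 1/405; v3: center (0, 1/2), radius 1/7; v4: center (4/9, -11/20), radius 1/540; v5: center (0, 0), radius 1/6
The normal forms differ: not equal.


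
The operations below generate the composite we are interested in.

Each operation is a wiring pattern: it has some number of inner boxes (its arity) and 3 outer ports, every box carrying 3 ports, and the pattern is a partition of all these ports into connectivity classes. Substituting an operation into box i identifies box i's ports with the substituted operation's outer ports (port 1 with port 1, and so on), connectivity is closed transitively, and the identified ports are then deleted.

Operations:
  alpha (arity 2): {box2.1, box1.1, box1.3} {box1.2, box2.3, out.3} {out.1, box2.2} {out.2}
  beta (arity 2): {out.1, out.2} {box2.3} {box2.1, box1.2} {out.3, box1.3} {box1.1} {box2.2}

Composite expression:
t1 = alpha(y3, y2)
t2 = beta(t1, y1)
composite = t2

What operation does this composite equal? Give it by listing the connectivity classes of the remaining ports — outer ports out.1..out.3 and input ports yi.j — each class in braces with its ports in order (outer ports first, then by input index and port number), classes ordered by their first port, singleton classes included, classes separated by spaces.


{out.1, out.2} {out.3, y2.3, y3.2} {y1.1} {y1.2} {y1.3} {y2.1, y3.1, y3.3} {y2.2}

Connectivity passes through glued beta-boundaries; trace each wire chain.
through alpha, on inputs (y3, y2): {out.1, y2.2} {out.2} {out.3, y2.3, y3.2} {y2.1, y3.1, y3.3} (out.j = stage outer ports)
through beta, on inputs (y3, y2, y1): {out.1, out.2} {out.3, y2.3, y3.2} {y1.1} {y1.2} {y1.3} {y2.1, y3.1, y3.3} {y2.2} (out.j = stage outer ports)


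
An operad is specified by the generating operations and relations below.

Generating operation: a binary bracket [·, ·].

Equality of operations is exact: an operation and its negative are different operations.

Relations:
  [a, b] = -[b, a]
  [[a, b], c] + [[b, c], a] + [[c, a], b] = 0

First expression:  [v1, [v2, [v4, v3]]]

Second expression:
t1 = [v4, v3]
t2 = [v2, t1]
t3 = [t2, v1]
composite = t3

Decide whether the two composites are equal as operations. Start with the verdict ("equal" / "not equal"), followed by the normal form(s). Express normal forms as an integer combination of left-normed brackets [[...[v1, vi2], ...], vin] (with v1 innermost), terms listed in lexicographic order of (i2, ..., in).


not equal; first: -[[[v1, v2], v3], v4] + [[[v1, v2], v4], v3] + [[[v1, v3], v4], v2] - [[[v1, v4], v3], v2]; second: [[[v1, v2], v3], v4] - [[[v1, v2], v4], v3] - [[[v1, v3], v4], v2] + [[[v1, v4], v3], v2]

Normal form of the first expression: -[[[v1, v2], v3], v4] + [[[v1, v2], v4], v3] + [[[v1, v3], v4], v2] - [[[v1, v4], v3], v2]
Normal form of the second expression: [[[v1, v2], v3], v4] - [[[v1, v2], v4], v3] - [[[v1, v3], v4], v2] + [[[v1, v4], v3], v2]
They disagree, so not equal.


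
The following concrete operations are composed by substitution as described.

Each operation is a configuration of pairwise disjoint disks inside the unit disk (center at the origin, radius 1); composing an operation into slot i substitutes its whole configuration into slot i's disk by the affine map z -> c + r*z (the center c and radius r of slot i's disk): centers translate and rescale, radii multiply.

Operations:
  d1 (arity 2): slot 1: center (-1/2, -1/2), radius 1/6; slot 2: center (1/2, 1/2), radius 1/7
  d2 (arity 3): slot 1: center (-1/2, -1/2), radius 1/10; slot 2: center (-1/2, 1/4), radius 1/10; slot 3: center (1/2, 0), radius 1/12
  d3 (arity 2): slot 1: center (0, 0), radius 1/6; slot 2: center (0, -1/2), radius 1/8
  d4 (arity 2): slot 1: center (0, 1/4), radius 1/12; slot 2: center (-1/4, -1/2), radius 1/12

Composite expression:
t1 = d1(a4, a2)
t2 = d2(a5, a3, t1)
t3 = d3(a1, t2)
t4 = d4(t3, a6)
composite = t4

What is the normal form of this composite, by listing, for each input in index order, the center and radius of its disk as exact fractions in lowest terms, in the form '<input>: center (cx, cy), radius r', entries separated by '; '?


a1: center (0, 1/4), radius 1/72; a2: center (13/2304, 481/2304), radius 1/8064; a3: center (-1/192, 27/128), radius 1/960; a4: center (11/2304, 479/2304), radius 1/6912; a5: center (-1/192, 13/64), radius 1/960; a6: center (-1/4, -1/2), radius 1/12


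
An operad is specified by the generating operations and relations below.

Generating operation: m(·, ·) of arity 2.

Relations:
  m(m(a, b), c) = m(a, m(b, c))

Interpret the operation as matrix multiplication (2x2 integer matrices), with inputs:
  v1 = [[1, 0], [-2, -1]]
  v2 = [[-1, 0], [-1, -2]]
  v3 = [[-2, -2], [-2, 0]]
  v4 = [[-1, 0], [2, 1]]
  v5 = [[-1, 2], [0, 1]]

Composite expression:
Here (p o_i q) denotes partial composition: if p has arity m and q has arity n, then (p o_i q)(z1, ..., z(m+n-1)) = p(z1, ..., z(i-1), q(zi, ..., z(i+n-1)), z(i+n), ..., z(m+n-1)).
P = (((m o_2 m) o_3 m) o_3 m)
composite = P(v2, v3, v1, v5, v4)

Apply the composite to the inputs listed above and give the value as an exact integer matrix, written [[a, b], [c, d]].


[[-14, -6], [6, 2]]

m(v1, v5) = [[-1, 2], [2, -5]]
m(m(v1, v5), v4) = [[5, 2], [-12, -5]]
m(v3, m(m(v1, v5), v4)) = [[14, 6], [-10, -4]]
m(v2, m(v3, m(m(v1, v5), v4))) = [[-14, -6], [6, 2]]


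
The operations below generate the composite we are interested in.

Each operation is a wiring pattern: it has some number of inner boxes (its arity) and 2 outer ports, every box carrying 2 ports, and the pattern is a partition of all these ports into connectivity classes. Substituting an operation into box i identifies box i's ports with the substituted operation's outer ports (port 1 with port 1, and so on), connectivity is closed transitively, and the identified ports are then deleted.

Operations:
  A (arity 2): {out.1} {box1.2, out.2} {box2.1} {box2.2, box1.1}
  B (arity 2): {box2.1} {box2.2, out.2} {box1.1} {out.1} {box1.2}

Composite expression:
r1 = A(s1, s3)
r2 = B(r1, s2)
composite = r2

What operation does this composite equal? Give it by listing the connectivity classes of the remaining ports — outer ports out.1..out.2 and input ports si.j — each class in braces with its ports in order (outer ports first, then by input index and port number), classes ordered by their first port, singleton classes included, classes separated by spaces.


{out.1} {out.2, s2.2} {s1.1, s3.2} {s1.2} {s2.1} {s3.1}

After gluing at B, chains via deleted ports link the s-ports.
after A, the pattern on (s1, s3) reads {out.1} {out.2, s1.2} {s1.1, s3.2} {s3.1} (out.j = its outer ports)
after B, the pattern on (s1, s3, s2) reads {out.1} {out.2, s2.2} {s1.1, s3.2} {s1.2} {s2.1} {s3.1} (out.j = its outer ports)


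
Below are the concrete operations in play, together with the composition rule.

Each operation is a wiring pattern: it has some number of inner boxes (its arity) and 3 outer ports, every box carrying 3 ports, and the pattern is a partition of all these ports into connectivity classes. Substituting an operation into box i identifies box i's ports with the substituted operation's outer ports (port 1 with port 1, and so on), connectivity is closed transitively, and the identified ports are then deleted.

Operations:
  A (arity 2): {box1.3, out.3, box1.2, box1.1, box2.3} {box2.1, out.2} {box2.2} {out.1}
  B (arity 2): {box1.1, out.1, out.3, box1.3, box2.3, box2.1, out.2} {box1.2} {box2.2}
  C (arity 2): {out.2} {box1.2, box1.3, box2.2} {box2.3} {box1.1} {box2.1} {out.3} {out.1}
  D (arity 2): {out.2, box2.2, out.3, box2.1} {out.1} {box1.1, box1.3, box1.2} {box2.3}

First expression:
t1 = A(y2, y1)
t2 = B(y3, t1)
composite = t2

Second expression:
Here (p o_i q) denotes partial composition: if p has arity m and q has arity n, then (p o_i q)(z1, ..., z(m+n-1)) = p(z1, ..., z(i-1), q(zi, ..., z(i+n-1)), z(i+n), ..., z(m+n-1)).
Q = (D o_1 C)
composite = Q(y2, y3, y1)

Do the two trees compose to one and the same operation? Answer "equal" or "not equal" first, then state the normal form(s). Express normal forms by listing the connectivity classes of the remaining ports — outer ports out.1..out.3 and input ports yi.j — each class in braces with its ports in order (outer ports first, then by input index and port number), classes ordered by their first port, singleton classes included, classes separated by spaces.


not equal — first {out.1, out.2, out.3, y1.3, y2.1, y2.2, y2.3, y3.1, y3.3} {y1.1} {y1.2} {y3.2}, second {out.1} {out.2, out.3, y1.1, y1.2} {y1.3} {y2.1} {y2.2, y2.3, y3.2} {y3.1} {y3.3}

The first composite normalizes to {out.1, out.2, out.3, y1.3, y2.1, y2.2, y2.3, y3.1, y3.3} {y1.1} {y1.2} {y3.2}
The second composite normalizes to {out.1} {out.2, out.3, y1.1, y1.2} {y1.3} {y2.1} {y2.2, y2.3, y3.2} {y3.1} {y3.3}
Distinct normal forms: not equal.


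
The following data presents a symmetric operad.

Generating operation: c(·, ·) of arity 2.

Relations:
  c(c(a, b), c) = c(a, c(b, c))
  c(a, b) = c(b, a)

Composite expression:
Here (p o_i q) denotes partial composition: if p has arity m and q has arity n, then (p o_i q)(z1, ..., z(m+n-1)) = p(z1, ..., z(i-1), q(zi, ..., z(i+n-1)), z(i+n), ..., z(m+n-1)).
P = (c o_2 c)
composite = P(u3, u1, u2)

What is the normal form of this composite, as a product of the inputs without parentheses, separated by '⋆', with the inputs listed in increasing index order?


Any arrangement under c is one operation, so sort the u-inputs.
c(u1, u2) collapses to u1 ⋆ u2
c(u3, c(u1, u2)) collapses to u3 ⋆ u1 ⋆ u2
the factors in increasing index order: u1 ⋆ u2 ⋆ u3

u1 ⋆ u2 ⋆ u3


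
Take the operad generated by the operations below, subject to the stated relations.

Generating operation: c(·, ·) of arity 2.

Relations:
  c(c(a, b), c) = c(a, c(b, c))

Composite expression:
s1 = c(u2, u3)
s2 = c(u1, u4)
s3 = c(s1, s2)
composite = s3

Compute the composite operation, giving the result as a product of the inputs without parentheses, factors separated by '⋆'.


u2 ⋆ u3 ⋆ u1 ⋆ u4

Key point: c is associative — brackets drop, the u-order remains.
c(u2, u3) spells out as u2 ⋆ u3
c(u1, u4) spells out as u1 ⋆ u4
c(c(u2, u3), c(u1, u4)) spells out as u2 ⋆ u3 ⋆ u1 ⋆ u4


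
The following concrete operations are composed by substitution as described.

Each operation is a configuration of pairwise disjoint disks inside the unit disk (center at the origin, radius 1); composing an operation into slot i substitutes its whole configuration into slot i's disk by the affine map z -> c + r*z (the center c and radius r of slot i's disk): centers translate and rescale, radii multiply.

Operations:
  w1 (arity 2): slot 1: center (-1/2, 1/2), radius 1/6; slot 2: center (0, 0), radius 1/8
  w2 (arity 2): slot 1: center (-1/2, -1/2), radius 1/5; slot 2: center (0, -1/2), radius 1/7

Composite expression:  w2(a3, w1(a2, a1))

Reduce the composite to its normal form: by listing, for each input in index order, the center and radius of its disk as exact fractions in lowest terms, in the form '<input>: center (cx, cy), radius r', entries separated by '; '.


a1: center (0, -1/2), radius 1/56; a2: center (-1/14, -3/7), radius 1/42; a3: center (-1/2, -1/2), radius 1/5


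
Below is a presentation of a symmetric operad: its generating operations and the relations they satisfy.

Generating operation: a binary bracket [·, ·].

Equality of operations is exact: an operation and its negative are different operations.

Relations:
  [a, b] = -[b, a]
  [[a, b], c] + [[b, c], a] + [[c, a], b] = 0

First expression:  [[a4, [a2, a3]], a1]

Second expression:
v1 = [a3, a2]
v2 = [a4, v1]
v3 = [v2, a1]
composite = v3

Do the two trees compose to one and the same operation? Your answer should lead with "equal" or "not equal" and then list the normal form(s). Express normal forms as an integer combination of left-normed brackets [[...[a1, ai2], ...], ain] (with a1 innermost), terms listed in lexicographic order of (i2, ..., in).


not equal: they reduce to [[[a1, a2], a3], a4] - [[[a1, a3], a2], a4] - [[[a1, a4], a2], a3] + [[[a1, a4], a3], a2] and -[[[a1, a2], a3], a4] + [[[a1, a3], a2], a4] + [[[a1, a4], a2], a3] - [[[a1, a4], a3], a2]

The first expression reduces to [[[a1, a2], a3], a4] - [[[a1, a3], a2], a4] - [[[a1, a4], a2], a3] + [[[a1, a4], a3], a2]
The second expression reduces to -[[[a1, a2], a3], a4] + [[[a1, a3], a2], a4] + [[[a1, a4], a2], a3] - [[[a1, a4], a3], a2]
The normal forms differ: not equal.
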